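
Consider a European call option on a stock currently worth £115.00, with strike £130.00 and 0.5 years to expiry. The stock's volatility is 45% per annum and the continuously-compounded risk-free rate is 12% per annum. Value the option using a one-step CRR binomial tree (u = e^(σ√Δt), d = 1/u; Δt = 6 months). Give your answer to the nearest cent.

CRR parameters: u = e^(σ√Δt) = e^(0.45·√0.5) = 1.3746, d = 1/u = 0.7275
Per-period rate: rΔt = 0.12·0.5 = 0.06, so R = e^0.06 = 1.0618
Risk-neutral probability p = (e^0.06 − 0.7275)/(1.3746 − 0.7275) = 0.3344/0.6472 = 0.5167
Terminal stock prices: S_u = 158.1, S_d = 83.66
Terminal payoffs (S − K): max(28.08, 0) = 28.08, max(-46.34, 0) = 0
Node 0 (S = 115): V_0 = e^(−0.06)·[0.5167·28.0846 + 0.4833·0.0000] = 13.6652

£13.67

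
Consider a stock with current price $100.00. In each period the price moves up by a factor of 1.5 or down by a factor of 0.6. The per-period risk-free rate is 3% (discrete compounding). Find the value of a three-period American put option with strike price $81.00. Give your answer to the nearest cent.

$18.01

Risk-neutral probability p = (1 + 0.03 − 0.6)/(1.5 − 0.6) = 0.4300/0.9000 = 0.4778
Terminal stock prices: S_uuu = 337.5, S_uud = 135, S_udd = 54, S_ddd = 21.6
Terminal payoffs (K − S): max(-256.5, 0) = 0, max(-54, 0) = 0, max(27, 0) = 27, max(59.4, 0) = 59.4
Node uu (S = 225): continuation = 1/1.03·[0.4778·0.0000 + 0.5222·0.0000] = 0.0000; exercise value = 0.0000 ≤ continuation, so V_uu = 0.0000
Node ud (S = 90): continuation = 1/1.03·[0.4778·0.0000 + 0.5222·27.0000] = 13.6893; exercise value = 0.0000 ≤ continuation, so V_ud = 13.6893
Node dd (S = 36): continuation = 1/1.03·[0.4778·27.0000 + 0.5222·59.4000] = 42.6408; exercise value = 45.0000 > continuation, so V_dd = 45.0000 (exercise)
Node u (S = 150): continuation = 1/1.03·[0.4778·0.0000 + 0.5222·13.6893] = 6.9406; exercise value = 0.0000 ≤ continuation, so V_u = 6.9406
Node d (S = 60): continuation = 1/1.03·[0.4778·13.6893 + 0.5222·45.0000] = 29.1655; exercise value = 21.0000 ≤ continuation, so V_d = 29.1655
Node 0 (S = 100): continuation = 1/1.03·[0.4778·6.9406 + 0.5222·29.1655] = 18.0068; exercise value = 0.0000 ≤ continuation, so V_0 = 18.0068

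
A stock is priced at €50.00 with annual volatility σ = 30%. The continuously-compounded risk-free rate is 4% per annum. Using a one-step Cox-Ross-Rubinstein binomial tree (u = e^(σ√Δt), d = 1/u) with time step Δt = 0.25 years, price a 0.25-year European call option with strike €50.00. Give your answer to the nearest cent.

€3.97

CRR parameters: u = e^(σ√Δt) = e^(0.3·√0.25) = 1.1618, d = 1/u = 0.8607
Per-period rate: rΔt = 0.04·0.25 = 0.01, so R = e^0.01 = 1.0101
Risk-neutral probability p = (e^0.01 − 0.8607)/(1.1618 − 0.8607) = 0.1493/0.3011 = 0.4959
Terminal stock prices: S_u = 58.09, S_d = 43.04
Terminal payoffs (S − K): max(8.092, 0) = 8.092, max(-6.965, 0) = 0
Node 0 (S = 50): V_0 = e^(−0.01)·[0.4959·8.0917 + 0.5041·0.0000] = 3.9731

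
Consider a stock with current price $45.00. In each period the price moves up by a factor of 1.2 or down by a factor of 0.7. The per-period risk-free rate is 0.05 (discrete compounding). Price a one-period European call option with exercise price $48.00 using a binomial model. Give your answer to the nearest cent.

$4.00

Risk-neutral probability p = (1 + 0.05 − 0.7)/(1.2 − 0.7) = 0.3500/0.5000 = 0.7000
Terminal stock prices: S_u = 54, S_d = 31.5
Terminal payoffs (S − K): max(6, 0) = 6, max(-16.5, 0) = 0
Node 0 (S = 45): V_0 = 1/1.05·[0.7000·6.0000 + 0.3000·0.0000] = 4.0000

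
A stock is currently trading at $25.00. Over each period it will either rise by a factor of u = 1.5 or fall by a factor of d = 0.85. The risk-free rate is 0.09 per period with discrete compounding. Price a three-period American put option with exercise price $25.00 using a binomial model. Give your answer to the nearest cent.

Risk-neutral probability p = (1 + 0.09 − 0.85)/(1.5 − 0.85) = 0.2400/0.6500 = 0.3692
Terminal stock prices: S_uuu = 84.38, S_uud = 47.81, S_udd = 27.09, S_ddd = 15.35
Terminal payoffs (K − S): max(-59.38, 0) = 0, max(-22.81, 0) = 0, max(-2.094, 0) = 0, max(9.647, 0) = 9.647
Node uu (S = 56.25): continuation = 1/1.09·[0.3692·0.0000 + 0.6308·0.0000] = 0.0000; exercise value = 0.0000 ≤ continuation, so V_uu = 0.0000
Node ud (S = 31.88): continuation = 1/1.09·[0.3692·0.0000 + 0.6308·0.0000] = 0.0000; exercise value = 0.0000 ≤ continuation, so V_ud = 0.0000
Node dd (S = 18.06): continuation = 1/1.09·[0.3692·0.0000 + 0.6308·9.6469] = 5.5825; exercise value = 6.9375 > continuation, so V_dd = 6.9375 (exercise)
Node u (S = 37.5): continuation = 1/1.09·[0.3692·0.0000 + 0.6308·0.0000] = 0.0000; exercise value = 0.0000 ≤ continuation, so V_u = 0.0000
Node d (S = 21.25): continuation = 1/1.09·[0.3692·0.0000 + 0.6308·6.9375] = 4.0146; exercise value = 3.7500 ≤ continuation, so V_d = 4.0146
Node 0 (S = 25): continuation = 1/1.09·[0.3692·0.0000 + 0.6308·4.0146] = 2.3232; exercise value = 0.0000 ≤ continuation, so V_0 = 2.3232

$2.32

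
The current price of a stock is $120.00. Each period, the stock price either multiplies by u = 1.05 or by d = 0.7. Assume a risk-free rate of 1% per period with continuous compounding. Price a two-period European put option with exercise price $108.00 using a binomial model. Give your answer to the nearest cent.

Risk-neutral probability p = (e^0.01 − 0.7)/(1.05 − 0.7) = 0.3101/0.3500 = 0.8859
Terminal stock prices: S_uu = 132.3, S_ud = 88.2, S_dd = 58.8
Terminal payoffs (K − S): max(-24.3, 0) = 0, max(19.8, 0) = 19.8, max(49.2, 0) = 49.2
Node u (S = 126): V_u = e^(−0.01)·[0.8859·0.0000 + 0.1141·19.8000] = 2.2375
Node d (S = 84): V_d = e^(−0.01)·[0.8859·19.8000 + 0.1141·49.2000] = 22.9254
Node 0 (S = 120): V_0 = e^(−0.01)·[0.8859·2.2375 + 0.1141·22.9254] = 4.5531

$4.55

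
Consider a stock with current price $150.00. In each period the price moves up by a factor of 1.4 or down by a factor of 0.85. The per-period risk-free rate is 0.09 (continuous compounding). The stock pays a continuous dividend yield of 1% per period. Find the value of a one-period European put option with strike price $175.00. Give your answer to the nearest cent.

Per-period risk-free factor R = e^0.09 = 1.0942; dividend-adjusted growth = e^(0.09−0.01) = 1.0833.
Risk-neutral probability p = (1.0833 − 0.85)/(1.4 − 0.85) = 0.2333/0.5500 = 0.4242
Terminal stock prices: S_u = 210, S_d = 127.5
Terminal payoffs (K − S): max(-35, 0) = 0, max(47.5, 0) = 47.5
Node 0 (S = 150): V_0 = e^(−0.09)·[0.4242·0.0000 + 0.5758·47.5000] = 24.9983

$25.00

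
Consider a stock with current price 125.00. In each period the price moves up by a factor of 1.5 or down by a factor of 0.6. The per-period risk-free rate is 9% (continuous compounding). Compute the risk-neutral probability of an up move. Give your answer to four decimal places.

p = 0.5491

Risk-neutral probability p = (e^0.09 − 0.6)/(1.5 − 0.6) = 0.4942/0.9000 = 0.5491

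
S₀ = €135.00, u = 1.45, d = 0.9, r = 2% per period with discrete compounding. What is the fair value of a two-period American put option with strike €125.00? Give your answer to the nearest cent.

€9.19

Risk-neutral probability p = (1 + 0.02 − 0.9)/(1.45 − 0.9) = 0.1200/0.5500 = 0.2182
Terminal stock prices: S_uu = 283.8, S_ud = 176.2, S_dd = 109.4
Terminal payoffs (K − S): max(-158.8, 0) = 0, max(-51.18, 0) = 0, max(15.65, 0) = 15.65
Node u (S = 195.8): continuation = 1/1.02·[0.2182·0.0000 + 0.7818·0.0000] = 0.0000; exercise value = 0.0000 ≤ continuation, so V_u = 0.0000
Node d (S = 121.5): continuation = 1/1.02·[0.2182·0.0000 + 0.7818·15.6500] = 11.9955; exercise value = 3.5000 ≤ continuation, so V_d = 11.9955
Node 0 (S = 135): continuation = 1/1.02·[0.2182·0.0000 + 0.7818·11.9955] = 9.1944; exercise value = 0.0000 ≤ continuation, so V_0 = 9.1944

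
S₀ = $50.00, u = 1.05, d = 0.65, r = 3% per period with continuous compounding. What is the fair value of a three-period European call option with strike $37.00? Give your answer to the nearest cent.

Risk-neutral probability p = (e^0.03 − 0.65)/(1.05 − 0.65) = 0.3805/0.4000 = 0.9511
Terminal stock prices: S_uuu = 57.88, S_uud = 35.83, S_udd = 22.18, S_ddd = 13.73
Terminal payoffs (S − K): max(20.88, 0) = 20.88, max(-1.169, 0) = 0, max(-14.82, 0) = 0, max(-23.27, 0) = 0
Node uu (S = 55.12): V_uu = e^(−0.03)·[0.9511·20.8813 + 0.0489·0.0000] = 19.2739
Node ud (S = 34.12): V_ud = e^(−0.03)·[0.9511·0.0000 + 0.0489·0.0000] = 0.0000
Node dd (S = 21.13): V_dd = e^(−0.03)·[0.9511·0.0000 + 0.0489·0.0000] = 0.0000
Node u (S = 52.5): V_u = e^(−0.03)·[0.9511·19.2739 + 0.0489·0.0000] = 17.7903
Node d (S = 32.5): V_d = e^(−0.03)·[0.9511·0.0000 + 0.0489·0.0000] = 0.0000
Node 0 (S = 50): V_0 = e^(−0.03)·[0.9511·17.7903 + 0.0489·0.0000] = 16.4210

$16.42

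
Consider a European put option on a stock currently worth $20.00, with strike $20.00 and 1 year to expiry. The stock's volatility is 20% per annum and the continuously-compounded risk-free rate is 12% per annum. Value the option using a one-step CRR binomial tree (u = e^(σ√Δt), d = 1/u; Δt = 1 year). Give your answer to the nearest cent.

CRR parameters: u = e^(σ√Δt) = e^(0.2·√1) = 1.2214, d = 1/u = 0.8187
Per-period rate: rΔt = 0.12·1 = 0.12, so R = e^0.12 = 1.1275
Risk-neutral probability p = (e^0.12 − 0.8187)/(1.2214 − 0.8187) = 0.3088/0.4027 = 0.7668
Terminal stock prices: S_u = 24.43, S_d = 16.37
Terminal payoffs (K − S): max(-4.428, 0) = 0, max(3.625, 0) = 3.625
Node 0 (S = 20): V_0 = e^(−0.12)·[0.7668·0.0000 + 0.2332·3.6254] = 0.7499

$0.75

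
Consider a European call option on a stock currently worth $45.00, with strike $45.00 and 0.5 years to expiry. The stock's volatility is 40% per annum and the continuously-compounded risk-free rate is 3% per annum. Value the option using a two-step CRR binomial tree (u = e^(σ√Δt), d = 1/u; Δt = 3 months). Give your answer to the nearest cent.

$4.79

CRR parameters: u = e^(σ√Δt) = e^(0.4·√0.25) = 1.2214, d = 1/u = 0.8187
Per-period rate: rΔt = 0.03·0.25 = 0.0075, so R = e^0.0075 = 1.0075
Risk-neutral probability p = (e^0.0075 − 0.8187)/(1.2214 − 0.8187) = 0.1888/0.4027 = 0.4689
Terminal stock prices: S_uu = 67.13, S_ud = 45, S_dd = 30.16
Terminal payoffs (S − K): max(22.13, 0) = 22.13, max(0, 0) = 0, max(-14.84, 0) = 0
Node u (S = 54.96): V_u = e^(−0.0075)·[0.4689·22.1321 + 0.5311·0.0000] = 10.2994
Node d (S = 36.84): V_d = e^(−0.0075)·[0.4689·0.0000 + 0.5311·0.0000] = 0.0000
Node 0 (S = 45): V_0 = e^(−0.0075)·[0.4689·10.2994 + 0.5311·0.0000] = 4.7929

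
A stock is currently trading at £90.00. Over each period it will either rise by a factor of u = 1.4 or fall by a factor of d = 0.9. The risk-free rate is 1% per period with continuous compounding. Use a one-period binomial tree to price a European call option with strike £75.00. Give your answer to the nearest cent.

£15.75

Risk-neutral probability p = (e^0.01 − 0.9)/(1.4 − 0.9) = 0.1101/0.5000 = 0.2201
Terminal stock prices: S_u = 126, S_d = 81
Terminal payoffs (S − K): max(51, 0) = 51, max(6, 0) = 6
Node 0 (S = 90): V_0 = e^(−0.01)·[0.2201·51.0000 + 0.7799·6.0000] = 15.7463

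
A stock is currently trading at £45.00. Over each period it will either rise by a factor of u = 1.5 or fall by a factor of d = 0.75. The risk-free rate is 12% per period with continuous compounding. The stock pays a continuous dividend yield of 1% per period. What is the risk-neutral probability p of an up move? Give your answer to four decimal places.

p = 0.4884

Per-period risk-free factor R = e^0.12 = 1.1275; dividend-adjusted growth = e^(0.12−0.01) = 1.1163.
Risk-neutral probability p = (1.1163 − 0.75)/(1.5 − 0.75) = 0.3663/0.7500 = 0.4884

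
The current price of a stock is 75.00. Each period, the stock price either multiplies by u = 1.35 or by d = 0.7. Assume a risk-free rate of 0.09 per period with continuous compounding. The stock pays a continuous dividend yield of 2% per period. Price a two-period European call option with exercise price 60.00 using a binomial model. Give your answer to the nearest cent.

25.48

Per-period risk-free factor R = e^0.09 = 1.0942; dividend-adjusted growth = e^(0.09−0.02) = 1.0725.
Risk-neutral probability p = (1.0725 − 0.7)/(1.35 − 0.7) = 0.3725/0.6500 = 0.5731
Terminal stock prices: S_uu = 136.7, S_ud = 70.88, S_dd = 36.75
Terminal payoffs (S − K): max(76.69, 0) = 76.69, max(10.88, 0) = 10.88, max(-23.25, 0) = 0
Node u (S = 101.2): V_u = e^(−0.09)·[0.5731·76.6875 + 0.4269·10.8750] = 44.4092
Node d (S = 52.5): V_d = e^(−0.09)·[0.5731·10.8750 + 0.4269·0.0000] = 5.6959
Node 0 (S = 75): V_0 = e^(−0.09)·[0.5731·44.4092 + 0.4269·5.6959] = 25.4823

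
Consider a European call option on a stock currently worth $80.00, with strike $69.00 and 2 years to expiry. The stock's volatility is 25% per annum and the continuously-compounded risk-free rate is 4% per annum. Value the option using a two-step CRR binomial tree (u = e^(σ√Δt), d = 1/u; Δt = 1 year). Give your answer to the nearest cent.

CRR parameters: u = e^(σ√Δt) = e^(0.25·√1) = 1.2840, d = 1/u = 0.7788
Per-period rate: rΔt = 0.04·1 = 0.04, so R = e^0.04 = 1.0408
Risk-neutral probability p = (e^0.04 − 0.7788)/(1.2840 − 0.7788) = 0.2620/0.5052 = 0.5186
Terminal stock prices: S_uu = 131.9, S_ud = 80, S_dd = 48.52
Terminal payoffs (S − K): max(62.9, 0) = 62.9, max(11, 0) = 11, max(-20.48, 0) = 0
Node u (S = 102.7): V_u = e^(−0.04)·[0.5186·62.8977 + 0.4814·11.0000] = 36.4276
Node d (S = 62.3): V_d = e^(−0.04)·[0.5186·11.0000 + 0.4814·0.0000] = 5.4809
Node 0 (S = 80): V_0 = e^(−0.04)·[0.5186·36.4276 + 0.4814·5.4809] = 20.6857

$20.69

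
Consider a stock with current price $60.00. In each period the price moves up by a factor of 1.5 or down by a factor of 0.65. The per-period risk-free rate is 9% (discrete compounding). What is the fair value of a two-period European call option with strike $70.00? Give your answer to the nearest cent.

Risk-neutral probability p = (1 + 0.09 − 0.65)/(1.5 − 0.65) = 0.4400/0.8500 = 0.5176
Terminal stock prices: S_uu = 135, S_ud = 58.5, S_dd = 25.35
Terminal payoffs (S − K): max(65, 0) = 65, max(-11.5, 0) = 0, max(-44.65, 0) = 0
Node u (S = 90): V_u = 1/1.09·[0.5176·65.0000 + 0.4824·0.0000] = 30.8689
Node d (S = 39): V_d = 1/1.09·[0.5176·0.0000 + 0.4824·0.0000] = 0.0000
Node 0 (S = 60): V_0 = 1/1.09·[0.5176·30.8689 + 0.4824·0.0000] = 14.6598

$14.66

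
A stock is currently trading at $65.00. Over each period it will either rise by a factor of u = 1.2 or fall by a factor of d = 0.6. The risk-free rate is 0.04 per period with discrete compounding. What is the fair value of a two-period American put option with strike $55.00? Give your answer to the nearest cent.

Risk-neutral probability p = (1 + 0.04 − 0.6)/(1.2 − 0.6) = 0.4400/0.6000 = 0.7333
Terminal stock prices: S_uu = 93.6, S_ud = 46.8, S_dd = 23.4
Terminal payoffs (K − S): max(-38.6, 0) = 0, max(8.2, 0) = 8.2, max(31.6, 0) = 31.6
Node u (S = 78): continuation = 1/1.04·[0.7333·0.0000 + 0.2667·8.2000] = 2.1026; exercise value = 0.0000 ≤ continuation, so V_u = 2.1026
Node d (S = 39): continuation = 1/1.04·[0.7333·8.2000 + 0.2667·31.6000] = 13.8846; exercise value = 16.0000 > continuation, so V_d = 16.0000 (exercise)
Node 0 (S = 65): continuation = 1/1.04·[0.7333·2.1026 + 0.2667·16.0000] = 5.5851; exercise value = 0.0000 ≤ continuation, so V_0 = 5.5851

$5.59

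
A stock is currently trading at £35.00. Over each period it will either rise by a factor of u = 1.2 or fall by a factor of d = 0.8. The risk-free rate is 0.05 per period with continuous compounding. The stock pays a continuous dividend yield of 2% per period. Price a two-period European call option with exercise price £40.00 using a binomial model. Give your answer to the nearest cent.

Per-period risk-free factor R = e^0.05 = 1.0513; dividend-adjusted growth = e^(0.05−0.02) = 1.0305.
Risk-neutral probability p = (1.0305 − 0.8)/(1.2 − 0.8) = 0.2305/0.4000 = 0.5761
Terminal stock prices: S_uu = 50.4, S_ud = 33.6, S_dd = 22.4
Terminal payoffs (S − K): max(10.4, 0) = 10.4, max(-6.4, 0) = 0, max(-17.6, 0) = 0
Node u (S = 42): V_u = e^(−0.05)·[0.5761·10.4000 + 0.4239·0.0000] = 5.6996
Node d (S = 28): V_d = e^(−0.05)·[0.5761·0.0000 + 0.4239·0.0000] = 0.0000
Node 0 (S = 35): V_0 = e^(−0.05)·[0.5761·5.6996 + 0.4239·0.0000] = 3.1236

£3.12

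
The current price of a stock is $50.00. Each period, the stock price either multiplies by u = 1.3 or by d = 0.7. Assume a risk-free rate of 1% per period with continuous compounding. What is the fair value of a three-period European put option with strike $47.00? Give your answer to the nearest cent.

Risk-neutral probability p = (e^0.01 − 0.7)/(1.3 − 0.7) = 0.3101/0.6000 = 0.5168
Terminal stock prices: S_uuu = 109.9, S_uud = 59.15, S_udd = 31.85, S_ddd = 17.15
Terminal payoffs (K − S): max(-62.85, 0) = 0, max(-12.15, 0) = 0, max(15.15, 0) = 15.15, max(29.85, 0) = 29.85
Node uu (S = 84.5): V_uu = e^(−0.01)·[0.5168·0.0000 + 0.4832·0.0000] = 0.0000
Node ud (S = 45.5): V_ud = e^(−0.01)·[0.5168·0.0000 + 0.4832·15.1500] = 7.2484
Node dd (S = 24.5): V_dd = e^(−0.01)·[0.5168·15.1500 + 0.4832·29.8500] = 22.0323
Node u (S = 65): V_u = e^(−0.01)·[0.5168·0.0000 + 0.4832·7.2484] = 3.4679
Node d (S = 35): V_d = e^(−0.01)·[0.5168·7.2484 + 0.4832·22.0323] = 14.2495
Node 0 (S = 50): V_0 = e^(−0.01)·[0.5168·3.4679 + 0.4832·14.2495] = 8.5918

$8.59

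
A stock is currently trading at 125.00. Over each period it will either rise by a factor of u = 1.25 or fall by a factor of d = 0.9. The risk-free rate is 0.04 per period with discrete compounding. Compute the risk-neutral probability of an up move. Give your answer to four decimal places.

Risk-neutral probability p = (1 + 0.04 − 0.9)/(1.25 − 0.9) = 0.1400/0.3500 = 0.4000

p = 0.4000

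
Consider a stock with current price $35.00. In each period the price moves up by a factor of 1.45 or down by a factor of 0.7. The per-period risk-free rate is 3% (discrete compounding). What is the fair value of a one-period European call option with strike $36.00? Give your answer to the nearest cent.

Risk-neutral probability p = (1 + 0.03 − 0.7)/(1.45 − 0.7) = 0.3300/0.7500 = 0.4400
Terminal stock prices: S_u = 50.75, S_d = 24.5
Terminal payoffs (S − K): max(14.75, 0) = 14.75, max(-11.5, 0) = 0
Node 0 (S = 35): V_0 = 1/1.03·[0.4400·14.7500 + 0.5600·0.0000] = 6.3010

$6.30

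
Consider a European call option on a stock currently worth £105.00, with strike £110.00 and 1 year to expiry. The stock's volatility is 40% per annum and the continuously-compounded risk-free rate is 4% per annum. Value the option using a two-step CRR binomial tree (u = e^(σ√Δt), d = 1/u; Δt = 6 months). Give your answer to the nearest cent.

£15.55

CRR parameters: u = e^(σ√Δt) = e^(0.4·√0.5) = 1.3269, d = 1/u = 0.7536
Per-period rate: rΔt = 0.04·0.5 = 0.02, so R = e^0.02 = 1.0202
Risk-neutral probability p = (e^0.02 − 0.7536)/(1.3269 − 0.7536) = 0.2666/0.5733 = 0.4650
Terminal stock prices: S_uu = 184.9, S_ud = 105, S_dd = 59.64
Terminal payoffs (S − K): max(74.87, 0) = 74.87, max(-5, 0) = 0, max(-50.36, 0) = 0
Node u (S = 139.3): V_u = e^(−0.02)·[0.4650·74.8687 + 0.5350·0.0000] = 34.1243
Node d (S = 79.13): V_d = e^(−0.02)·[0.4650·0.0000 + 0.5350·0.0000] = 0.0000
Node 0 (S = 105): V_0 = e^(−0.02)·[0.4650·34.1243 + 0.5350·0.0000] = 15.5535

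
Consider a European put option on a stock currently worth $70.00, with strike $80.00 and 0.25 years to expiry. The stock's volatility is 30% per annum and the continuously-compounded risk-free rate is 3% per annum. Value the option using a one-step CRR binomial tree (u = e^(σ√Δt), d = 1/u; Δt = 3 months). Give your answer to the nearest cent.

$10.05

CRR parameters: u = e^(σ√Δt) = e^(0.3·√0.25) = 1.1618, d = 1/u = 0.8607
Per-period rate: rΔt = 0.03·0.25 = 0.0075, so R = e^0.0075 = 1.0075
Risk-neutral probability p = (e^0.0075 − 0.8607)/(1.1618 − 0.8607) = 0.1468/0.3011 = 0.4876
Terminal stock prices: S_u = 81.33, S_d = 60.25
Terminal payoffs (K − S): max(-1.328, 0) = 0, max(19.75, 0) = 19.75
Node 0 (S = 70): V_0 = e^(−0.0075)·[0.4876·0.0000 + 0.5124·19.7504] = 10.0451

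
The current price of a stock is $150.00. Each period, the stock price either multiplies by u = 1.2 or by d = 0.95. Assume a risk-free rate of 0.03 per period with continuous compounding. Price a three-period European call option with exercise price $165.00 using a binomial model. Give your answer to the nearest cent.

$10.61

Risk-neutral probability p = (e^0.03 − 0.95)/(1.2 − 0.95) = 0.0805/0.2500 = 0.3218
Terminal stock prices: S_uuu = 259.2, S_uud = 205.2, S_udd = 162.4, S_ddd = 128.6
Terminal payoffs (S − K): max(94.2, 0) = 94.2, max(40.2, 0) = 40.2, max(-2.55, 0) = 0, max(-36.39, 0) = 0
Node uu (S = 216): V_uu = e^(−0.03)·[0.3218·94.2000 + 0.6782·40.2000] = 55.8765
Node ud (S = 171): V_ud = e^(−0.03)·[0.3218·40.2000 + 0.6782·0.0000] = 12.5547
Node dd (S = 135.4): V_dd = e^(−0.03)·[0.3218·0.0000 + 0.6782·0.0000] = 0.0000
Node u (S = 180): V_u = e^(−0.03)·[0.3218·55.8765 + 0.6782·12.5547] = 25.7134
Node d (S = 142.5): V_d = e^(−0.03)·[0.3218·12.5547 + 0.6782·0.0000] = 3.9209
Node 0 (S = 150): V_0 = e^(−0.03)·[0.3218·25.7134 + 0.6782·3.9209] = 10.6110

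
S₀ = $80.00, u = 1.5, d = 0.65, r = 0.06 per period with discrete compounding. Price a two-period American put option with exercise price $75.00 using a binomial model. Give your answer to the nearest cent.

Risk-neutral probability p = (1 + 0.06 − 0.65)/(1.5 − 0.65) = 0.4100/0.8500 = 0.4824
Terminal stock prices: S_uu = 180, S_ud = 78, S_dd = 33.8
Terminal payoffs (K − S): max(-105, 0) = 0, max(-3, 0) = 0, max(41.2, 0) = 41.2
Node u (S = 120): continuation = 1/1.06·[0.4824·0.0000 + 0.5176·0.0000] = 0.0000; exercise value = 0.0000 ≤ continuation, so V_u = 0.0000
Node d (S = 52): continuation = 1/1.06·[0.4824·0.0000 + 0.5176·41.2000] = 20.1199; exercise value = 23.0000 > continuation, so V_d = 23.0000 (exercise)
Node 0 (S = 80): continuation = 1/1.06·[0.4824·0.0000 + 0.5176·23.0000] = 11.2320; exercise value = 0.0000 ≤ continuation, so V_0 = 11.2320

$11.23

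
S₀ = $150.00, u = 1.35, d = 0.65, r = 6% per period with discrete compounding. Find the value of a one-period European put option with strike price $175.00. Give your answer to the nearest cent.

Risk-neutral probability p = (1 + 0.06 − 0.65)/(1.35 − 0.65) = 0.4100/0.7000 = 0.5857
Terminal stock prices: S_u = 202.5, S_d = 97.5
Terminal payoffs (K − S): max(-27.5, 0) = 0, max(77.5, 0) = 77.5
Node 0 (S = 150): V_0 = 1/1.06·[0.5857·0.0000 + 0.4143·77.5000] = 30.2898

$30.29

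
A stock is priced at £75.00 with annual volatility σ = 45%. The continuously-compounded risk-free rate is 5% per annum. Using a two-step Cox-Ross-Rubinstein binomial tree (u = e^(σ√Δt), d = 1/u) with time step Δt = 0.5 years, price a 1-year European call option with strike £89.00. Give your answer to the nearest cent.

CRR parameters: u = e^(σ√Δt) = e^(0.45·√0.5) = 1.3746, d = 1/u = 0.7275
Per-period rate: rΔt = 0.05·0.5 = 0.025, so R = e^0.025 = 1.0253
Risk-neutral probability p = (e^0.025 − 0.7275)/(1.3746 − 0.7275) = 0.2979/0.6472 = 0.4602
Terminal stock prices: S_uu = 141.7, S_ud = 75, S_dd = 39.69
Terminal payoffs (S − K): max(52.72, 0) = 52.72, max(-14, 0) = 0, max(-49.31, 0) = 0
Node u (S = 103.1): V_u = e^(−0.025)·[0.4602·52.7244 + 0.5398·0.0000] = 23.6663
Node d (S = 54.56): V_d = e^(−0.025)·[0.4602·0.0000 + 0.5398·0.0000] = 0.0000
Node 0 (S = 75): V_0 = e^(−0.025)·[0.4602·23.6663 + 0.5398·0.0000] = 10.6230

£10.62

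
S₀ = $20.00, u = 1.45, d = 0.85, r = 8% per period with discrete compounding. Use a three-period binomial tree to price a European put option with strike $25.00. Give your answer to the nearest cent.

$3.77

Risk-neutral probability p = (1 + 0.08 − 0.85)/(1.45 − 0.85) = 0.2300/0.6000 = 0.3833
Terminal stock prices: S_uuu = 60.97, S_uud = 35.74, S_udd = 20.95, S_ddd = 12.28
Terminal payoffs (K − S): max(-35.97, 0) = 0, max(-10.74, 0) = 0, max(4.048, 0) = 4.048, max(12.72, 0) = 12.72
Node uu (S = 42.05): V_uu = 1/1.08·[0.3833·0.0000 + 0.6167·0.0000] = 0.0000
Node ud (S = 24.65): V_ud = 1/1.08·[0.3833·0.0000 + 0.6167·4.0475] = 2.3111
Node dd (S = 14.45): V_dd = 1/1.08·[0.3833·4.0475 + 0.6167·12.7175] = 8.6981
Node u (S = 29): V_u = 1/1.08·[0.3833·0.0000 + 0.6167·2.3111] = 1.3196
Node d (S = 17): V_d = 1/1.08·[0.3833·2.3111 + 0.6167·8.6981] = 5.7868
Node 0 (S = 20): V_0 = 1/1.08·[0.3833·1.3196 + 0.6167·5.7868] = 3.7726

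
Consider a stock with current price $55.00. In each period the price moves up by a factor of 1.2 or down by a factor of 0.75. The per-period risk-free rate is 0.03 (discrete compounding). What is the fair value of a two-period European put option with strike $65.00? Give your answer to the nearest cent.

Risk-neutral probability p = (1 + 0.03 − 0.75)/(1.2 − 0.75) = 0.2800/0.4500 = 0.6222
Terminal stock prices: S_uu = 79.2, S_ud = 49.5, S_dd = 30.94
Terminal payoffs (K − S): max(-14.2, 0) = 0, max(15.5, 0) = 15.5, max(34.06, 0) = 34.06
Node u (S = 66): V_u = 1/1.03·[0.6222·0.0000 + 0.3778·15.5000] = 5.6850
Node d (S = 41.25): V_d = 1/1.03·[0.6222·15.5000 + 0.3778·34.0625] = 21.8568
Node 0 (S = 55): V_0 = 1/1.03·[0.6222·5.6850 + 0.3778·21.8568] = 11.4508

$11.45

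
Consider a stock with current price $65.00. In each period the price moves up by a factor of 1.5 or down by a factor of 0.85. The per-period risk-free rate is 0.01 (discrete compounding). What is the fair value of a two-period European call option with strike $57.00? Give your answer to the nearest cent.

$14.71

Risk-neutral probability p = (1 + 0.01 − 0.85)/(1.5 − 0.85) = 0.1600/0.6500 = 0.2462
Terminal stock prices: S_uu = 146.2, S_ud = 82.88, S_dd = 46.96
Terminal payoffs (S − K): max(89.25, 0) = 89.25, max(25.88, 0) = 25.88, max(-10.04, 0) = 0
Node u (S = 97.5): V_u = 1/1.01·[0.2462·89.2500 + 0.7538·25.8750] = 41.0644
Node d (S = 55.25): V_d = 1/1.01·[0.2462·25.8750 + 0.7538·0.0000] = 6.3062
Node 0 (S = 65): V_0 = 1/1.01·[0.2462·41.0644 + 0.7538·6.3062] = 14.7149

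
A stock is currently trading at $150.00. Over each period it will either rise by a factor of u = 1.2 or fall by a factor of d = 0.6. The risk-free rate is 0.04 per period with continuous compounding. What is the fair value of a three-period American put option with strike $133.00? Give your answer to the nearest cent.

Risk-neutral probability p = (e^0.04 − 0.6)/(1.2 − 0.6) = 0.4408/0.6000 = 0.7347
Terminal stock prices: S_uuu = 259.2, S_uud = 129.6, S_udd = 64.8, S_ddd = 32.4
Terminal payoffs (K − S): max(-126.2, 0) = 0, max(3.4, 0) = 3.4, max(68.2, 0) = 68.2, max(100.6, 0) = 100.6
Node uu (S = 216): continuation = e^(−0.04)·[0.7347·0.0000 + 0.2653·3.4000] = 0.8667; exercise value = 0.0000 ≤ continuation, so V_uu = 0.8667
Node ud (S = 108): continuation = e^(−0.04)·[0.7347·3.4000 + 0.2653·68.2000] = 19.7850; exercise value = 25.0000 > continuation, so V_ud = 25.0000 (exercise)
Node dd (S = 54): continuation = e^(−0.04)·[0.7347·68.2000 + 0.2653·100.6000] = 73.7850; exercise value = 79.0000 > continuation, so V_dd = 79.0000 (exercise)
Node u (S = 180): continuation = e^(−0.04)·[0.7347·0.8667 + 0.2653·25.0000] = 6.9846; exercise value = 0.0000 ≤ continuation, so V_u = 6.9846
Node d (S = 90): continuation = e^(−0.04)·[0.7347·25.0000 + 0.2653·79.0000] = 37.7850; exercise value = 43.0000 > continuation, so V_d = 43.0000 (exercise)
Node 0 (S = 150): continuation = e^(−0.04)·[0.7347·6.9846 + 0.2653·43.0000] = 15.8915; exercise value = 0.0000 ≤ continuation, so V_0 = 15.8915

$15.89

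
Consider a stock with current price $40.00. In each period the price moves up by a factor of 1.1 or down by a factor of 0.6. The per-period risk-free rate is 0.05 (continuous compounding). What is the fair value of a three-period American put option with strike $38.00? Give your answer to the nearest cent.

Risk-neutral probability p = (e^0.05 − 0.6)/(1.1 − 0.6) = 0.4513/0.5000 = 0.9025
Terminal stock prices: S_uuu = 53.24, S_uud = 29.04, S_udd = 15.84, S_ddd = 8.64
Terminal payoffs (K − S): max(-15.24, 0) = 0, max(8.96, 0) = 8.96, max(22.16, 0) = 22.16, max(29.36, 0) = 29.36
Node uu (S = 48.4): continuation = e^(−0.05)·[0.9025·0.0000 + 0.0975·8.9600] = 0.8306; exercise value = 0.0000 ≤ continuation, so V_uu = 0.8306
Node ud (S = 26.4): continuation = e^(−0.05)·[0.9025·8.9600 + 0.0975·22.1600] = 9.7467; exercise value = 11.6000 > continuation, so V_ud = 11.6000 (exercise)
Node dd (S = 14.4): continuation = e^(−0.05)·[0.9025·22.1600 + 0.0975·29.3600] = 21.7467; exercise value = 23.6000 > continuation, so V_dd = 23.6000 (exercise)
Node u (S = 44): continuation = e^(−0.05)·[0.9025·0.8306 + 0.0975·11.6000] = 1.7885; exercise value = 0.0000 ≤ continuation, so V_u = 1.7885
Node d (S = 24): continuation = e^(−0.05)·[0.9025·11.6000 + 0.0975·23.6000] = 12.1467; exercise value = 14.0000 > continuation, so V_d = 14.0000 (exercise)
Node 0 (S = 40): continuation = e^(−0.05)·[0.9025·1.7885 + 0.0975·14.0000] = 2.8333; exercise value = 0.0000 ≤ continuation, so V_0 = 2.8333

$2.83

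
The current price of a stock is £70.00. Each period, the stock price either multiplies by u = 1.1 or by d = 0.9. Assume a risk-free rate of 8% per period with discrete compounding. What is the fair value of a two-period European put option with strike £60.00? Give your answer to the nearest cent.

£0.03

Risk-neutral probability p = (1 + 0.08 − 0.9)/(1.1 − 0.9) = 0.1800/0.2000 = 0.9000
Terminal stock prices: S_uu = 84.7, S_ud = 69.3, S_dd = 56.7
Terminal payoffs (K − S): max(-24.7, 0) = 0, max(-9.3, 0) = 0, max(3.3, 0) = 3.3
Node u (S = 77): V_u = 1/1.08·[0.9000·0.0000 + 0.1000·0.0000] = 0.0000
Node d (S = 63): V_d = 1/1.08·[0.9000·0.0000 + 0.1000·3.3000] = 0.3056
Node 0 (S = 70): V_0 = 1/1.08·[0.9000·0.0000 + 0.1000·0.3056] = 0.0283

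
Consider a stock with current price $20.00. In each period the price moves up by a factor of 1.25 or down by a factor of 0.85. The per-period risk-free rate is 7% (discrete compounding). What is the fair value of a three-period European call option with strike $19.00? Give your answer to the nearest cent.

$5.25

Risk-neutral probability p = (1 + 0.07 − 0.85)/(1.25 − 0.85) = 0.2200/0.4000 = 0.5500
Terminal stock prices: S_uuu = 39.06, S_uud = 26.56, S_udd = 18.06, S_ddd = 12.28
Terminal payoffs (S − K): max(20.06, 0) = 20.06, max(7.562, 0) = 7.562, max(-0.9375, 0) = 0, max(-6.718, 0) = 0
Node uu (S = 31.25): V_uu = 1/1.07·[0.5500·20.0625 + 0.4500·7.5625] = 13.4930
Node ud (S = 21.25): V_ud = 1/1.07·[0.5500·7.5625 + 0.4500·0.0000] = 3.8873
Node dd (S = 14.45): V_dd = 1/1.07·[0.5500·0.0000 + 0.4500·0.0000] = 0.0000
Node u (S = 25): V_u = 1/1.07·[0.5500·13.4930 + 0.4500·3.8873] = 8.5705
Node d (S = 17): V_d = 1/1.07·[0.5500·3.8873 + 0.4500·0.0000] = 1.9981
Node 0 (S = 20): V_0 = 1/1.07·[0.5500·8.5705 + 0.4500·1.9981] = 5.2457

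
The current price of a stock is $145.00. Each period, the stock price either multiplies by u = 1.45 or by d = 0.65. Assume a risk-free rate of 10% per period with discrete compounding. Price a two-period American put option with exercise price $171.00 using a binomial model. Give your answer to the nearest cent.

$37.51

Risk-neutral probability p = (1 + 0.1 − 0.65)/(1.45 − 0.65) = 0.4500/0.8000 = 0.5625
Terminal stock prices: S_uu = 304.9, S_ud = 136.7, S_dd = 61.26
Terminal payoffs (K − S): max(-133.9, 0) = 0, max(34.34, 0) = 34.34, max(109.7, 0) = 109.7
Node u (S = 210.2): continuation = 1/1.1·[0.5625·0.0000 + 0.4375·34.3375] = 13.6570; exercise value = 0.0000 ≤ continuation, so V_u = 13.6570
Node d (S = 94.25): continuation = 1/1.1·[0.5625·34.3375 + 0.4375·109.7375] = 61.2045; exercise value = 76.7500 > continuation, so V_d = 76.7500 (exercise)
Node 0 (S = 145): continuation = 1/1.1·[0.5625·13.6570 + 0.4375·76.7500] = 37.5092; exercise value = 26.0000 ≤ continuation, so V_0 = 37.5092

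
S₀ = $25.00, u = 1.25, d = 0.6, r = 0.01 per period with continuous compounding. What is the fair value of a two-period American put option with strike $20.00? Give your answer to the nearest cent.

Risk-neutral probability p = (e^0.01 − 0.6)/(1.25 − 0.6) = 0.4101/0.6500 = 0.6308
Terminal stock prices: S_uu = 39.06, S_ud = 18.75, S_dd = 9
Terminal payoffs (K − S): max(-19.06, 0) = 0, max(1.25, 0) = 1.25, max(11, 0) = 11
Node u (S = 31.25): continuation = e^(−0.01)·[0.6308·0.0000 + 0.3692·1.2500] = 0.4569; exercise value = 0.0000 ≤ continuation, so V_u = 0.4569
Node d (S = 15): continuation = e^(−0.01)·[0.6308·1.2500 + 0.3692·11.0000] = 4.8010; exercise value = 5.0000 > continuation, so V_d = 5.0000 (exercise)
Node 0 (S = 25): continuation = e^(−0.01)·[0.6308·0.4569 + 0.3692·5.0000] = 2.1127; exercise value = 0.0000 ≤ continuation, so V_0 = 2.1127

$2.11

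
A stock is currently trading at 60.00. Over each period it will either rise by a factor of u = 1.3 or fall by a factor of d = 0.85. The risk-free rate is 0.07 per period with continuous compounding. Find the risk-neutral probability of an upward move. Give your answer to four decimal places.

p = 0.4945

Risk-neutral probability p = (e^0.07 − 0.85)/(1.3 − 0.85) = 0.2225/0.4500 = 0.4945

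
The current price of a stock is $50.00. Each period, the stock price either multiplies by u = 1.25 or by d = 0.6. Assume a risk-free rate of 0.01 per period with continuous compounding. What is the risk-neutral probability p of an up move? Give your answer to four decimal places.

p = 0.6308

Risk-neutral probability p = (e^0.01 − 0.6)/(1.25 − 0.6) = 0.4101/0.6500 = 0.6308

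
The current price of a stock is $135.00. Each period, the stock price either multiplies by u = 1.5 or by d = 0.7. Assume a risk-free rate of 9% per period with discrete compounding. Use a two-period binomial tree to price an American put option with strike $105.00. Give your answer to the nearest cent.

Risk-neutral probability p = (1 + 0.09 − 0.7)/(1.5 − 0.7) = 0.3900/0.8000 = 0.4875
Terminal stock prices: S_uu = 303.8, S_ud = 141.8, S_dd = 66.15
Terminal payoffs (K − S): max(-198.8, 0) = 0, max(-36.75, 0) = 0, max(38.85, 0) = 38.85
Node u (S = 202.5): continuation = 1/1.09·[0.4875·0.0000 + 0.5125·0.0000] = 0.0000; exercise value = 0.0000 ≤ continuation, so V_u = 0.0000
Node d (S = 94.5): continuation = 1/1.09·[0.4875·0.0000 + 0.5125·38.8500] = 18.2666; exercise value = 10.5000 ≤ continuation, so V_d = 18.2666
Node 0 (S = 135): continuation = 1/1.09·[0.4875·0.0000 + 0.5125·18.2666] = 8.5887; exercise value = 0.0000 ≤ continuation, so V_0 = 8.5887

$8.59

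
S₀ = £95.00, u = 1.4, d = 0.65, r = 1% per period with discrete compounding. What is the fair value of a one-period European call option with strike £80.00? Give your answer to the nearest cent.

Risk-neutral probability p = (1 + 0.01 − 0.65)/(1.4 − 0.65) = 0.3600/0.7500 = 0.4800
Terminal stock prices: S_u = 133, S_d = 61.75
Terminal payoffs (S − K): max(53, 0) = 53, max(-18.25, 0) = 0
Node 0 (S = 95): V_0 = 1/1.01·[0.4800·53.0000 + 0.5200·0.0000] = 25.1881

£25.19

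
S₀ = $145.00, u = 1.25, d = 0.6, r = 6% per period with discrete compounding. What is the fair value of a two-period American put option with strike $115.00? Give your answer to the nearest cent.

Risk-neutral probability p = (1 + 0.06 − 0.6)/(1.25 − 0.6) = 0.4600/0.6500 = 0.7077
Terminal stock prices: S_uu = 226.6, S_ud = 108.8, S_dd = 52.2
Terminal payoffs (K − S): max(-111.6, 0) = 0, max(6.25, 0) = 6.25, max(62.8, 0) = 62.8
Node u (S = 181.2): continuation = 1/1.06·[0.7077·0.0000 + 0.2923·6.2500] = 1.7235; exercise value = 0.0000 ≤ continuation, so V_u = 1.7235
Node d (S = 87): continuation = 1/1.06·[0.7077·6.2500 + 0.2923·62.8000] = 21.4906; exercise value = 28.0000 > continuation, so V_d = 28.0000 (exercise)
Node 0 (S = 145): continuation = 1/1.06·[0.7077·1.7235 + 0.2923·28.0000] = 8.8720; exercise value = 0.0000 ≤ continuation, so V_0 = 8.8720

$8.87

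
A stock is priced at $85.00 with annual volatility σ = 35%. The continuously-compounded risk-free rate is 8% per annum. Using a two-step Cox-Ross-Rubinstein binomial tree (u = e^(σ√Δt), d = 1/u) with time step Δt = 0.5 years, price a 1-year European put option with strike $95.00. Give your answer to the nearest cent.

CRR parameters: u = e^(σ√Δt) = e^(0.35·√0.5) = 1.2808, d = 1/u = 0.7808
Per-period rate: rΔt = 0.08·0.5 = 0.04, so R = e^0.04 = 1.0408
Risk-neutral probability p = (e^0.04 − 0.7808)/(1.2808 − 0.7808) = 0.2601/0.5000 = 0.5201
Terminal stock prices: S_uu = 139.4, S_ud = 85, S_dd = 51.81
Terminal payoffs (K − S): max(-44.44, 0) = 0, max(10, 0) = 10, max(43.19, 0) = 43.19
Node u (S = 108.9): V_u = e^(−0.04)·[0.5201·0.0000 + 0.4799·10.0000] = 4.6112
Node d (S = 66.36): V_d = e^(−0.04)·[0.5201·10.0000 + 0.4799·43.1852] = 24.9104
Node 0 (S = 85): V_0 = e^(−0.04)·[0.5201·4.6112 + 0.4799·24.9104] = 13.7909

$13.79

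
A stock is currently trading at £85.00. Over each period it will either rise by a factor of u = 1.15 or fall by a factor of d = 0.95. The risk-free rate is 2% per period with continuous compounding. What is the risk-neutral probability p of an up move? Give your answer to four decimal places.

p = 0.3510

Risk-neutral probability p = (e^0.02 − 0.95)/(1.15 − 0.95) = 0.0702/0.2000 = 0.3510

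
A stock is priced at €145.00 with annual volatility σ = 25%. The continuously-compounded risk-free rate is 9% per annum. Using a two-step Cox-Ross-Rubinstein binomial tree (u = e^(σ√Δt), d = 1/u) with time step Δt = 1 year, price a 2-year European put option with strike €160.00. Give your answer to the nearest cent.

€14.38

CRR parameters: u = e^(σ√Δt) = e^(0.25·√1) = 1.2840, d = 1/u = 0.7788
Per-period rate: rΔt = 0.09·1 = 0.09, so R = e^0.09 = 1.0942
Risk-neutral probability p = (e^0.09 − 0.7788)/(1.2840 − 0.7788) = 0.3154/0.5052 = 0.6242
Terminal stock prices: S_uu = 239.1, S_ud = 145, S_dd = 87.95
Terminal payoffs (K − S): max(-79.06, 0) = 0, max(15, 0) = 15, max(72.05, 0) = 72.05
Node u (S = 186.2): V_u = e^(−0.09)·[0.6242·0.0000 + 0.3758·15.0000] = 5.1515
Node d (S = 112.9): V_d = e^(−0.09)·[0.6242·15.0000 + 0.3758·72.0531] = 33.3029
Node 0 (S = 145): V_0 = e^(−0.09)·[0.6242·5.1515 + 0.3758·33.3029] = 14.3762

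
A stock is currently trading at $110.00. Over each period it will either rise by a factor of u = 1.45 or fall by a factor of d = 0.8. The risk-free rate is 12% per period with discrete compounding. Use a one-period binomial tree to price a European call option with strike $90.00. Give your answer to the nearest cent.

Risk-neutral probability p = (1 + 0.12 − 0.8)/(1.45 − 0.8) = 0.3200/0.6500 = 0.4923
Terminal stock prices: S_u = 159.5, S_d = 88
Terminal payoffs (S − K): max(69.5, 0) = 69.5, max(-2, 0) = 0
Node 0 (S = 110): V_0 = 1/1.12·[0.4923·69.5000 + 0.5077·0.0000] = 30.5495

$30.55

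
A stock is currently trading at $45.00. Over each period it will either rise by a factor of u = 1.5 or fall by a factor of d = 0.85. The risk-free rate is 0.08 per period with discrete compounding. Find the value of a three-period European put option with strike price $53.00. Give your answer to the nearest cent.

Risk-neutral probability p = (1 + 0.08 − 0.85)/(1.5 − 0.85) = 0.2300/0.6500 = 0.3538
Terminal stock prices: S_uuu = 151.9, S_uud = 86.06, S_udd = 48.77, S_ddd = 27.64
Terminal payoffs (K − S): max(-98.88, 0) = 0, max(-33.06, 0) = 0, max(4.231, 0) = 4.231, max(25.36, 0) = 25.36
Node uu (S = 101.2): V_uu = 1/1.08·[0.3538·0.0000 + 0.6462·0.0000] = 0.0000
Node ud (S = 57.38): V_ud = 1/1.08·[0.3538·0.0000 + 0.6462·4.2313] = 2.5315
Node dd (S = 32.51): V_dd = 1/1.08·[0.3538·4.2313 + 0.6462·25.3644] = 16.5616
Node u (S = 67.5): V_u = 1/1.08·[0.3538·0.0000 + 0.6462·2.5315] = 1.5146
Node d (S = 38.25): V_d = 1/1.08·[0.3538·2.5315 + 0.6462·16.5616] = 10.7380
Node 0 (S = 45): V_0 = 1/1.08·[0.3538·1.5146 + 0.6462·10.7380] = 6.9207

$6.92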